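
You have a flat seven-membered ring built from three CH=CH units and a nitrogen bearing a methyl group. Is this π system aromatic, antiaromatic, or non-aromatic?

Check conjugation: each doubly-bonded ring atom is sp² with one p-orbital electron; the pyrrole-type nitrogen donates its lone pair from the p orbital — every position has a p orbital, so the cyclic π system is continuous.
π-electron count: 3 × 2 = 6 from the double-bond units + 2 from the N(methyl) atom = 8.
With 8 = 4·2 π electrons, Hückel's rule classifies the planar ring as antiaromatic.

Antiaromatic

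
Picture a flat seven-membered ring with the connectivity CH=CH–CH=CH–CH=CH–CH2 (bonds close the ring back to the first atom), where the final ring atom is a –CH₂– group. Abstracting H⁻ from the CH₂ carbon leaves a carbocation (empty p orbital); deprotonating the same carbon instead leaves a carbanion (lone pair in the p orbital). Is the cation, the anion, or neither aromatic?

The cation

In either ion the ring is fully conjugated: every atom, including the new sp² carbon, supplies a p orbital.
Cation: 3 × 2 + 0 = 6 π electrons → 4(1)+2, aromatic.
Anion: 3 × 2 + 2 = 8 π electrons → 4(2), antiaromatic.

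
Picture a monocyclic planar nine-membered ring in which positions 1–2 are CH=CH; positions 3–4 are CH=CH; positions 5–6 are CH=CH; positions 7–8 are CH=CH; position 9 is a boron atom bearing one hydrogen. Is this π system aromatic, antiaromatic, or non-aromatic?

Antiaromatic

All ring atoms are sp² and supply a p orbital to the ring (every atom in a ring double bond is sp² and brings one electron to the p orbital; the boron has an empty p orbital); the conjugation is uninterrupted.
Tallying contributions gives 4 × 2 = 8 from the double-bond units + 0 from the BH atom = 8.
A 4n π count (8, n = 2) in a planar conjugated ring means antiaromatic.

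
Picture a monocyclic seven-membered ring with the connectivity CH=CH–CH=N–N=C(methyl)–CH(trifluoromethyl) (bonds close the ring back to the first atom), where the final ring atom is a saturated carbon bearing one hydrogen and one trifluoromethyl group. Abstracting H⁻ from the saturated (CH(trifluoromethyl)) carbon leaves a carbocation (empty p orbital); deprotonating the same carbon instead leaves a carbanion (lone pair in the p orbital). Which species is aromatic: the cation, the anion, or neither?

The cation

Once that carbon is sp², every ring atom has a p orbital and both ions are fully conjugated.
Cation: 3 × 2 + 0 = 6 π electrons → 4(1)+2, aromatic.
Anion: 3 × 2 + 2 = 8 π electrons → 4(2), antiaromatic.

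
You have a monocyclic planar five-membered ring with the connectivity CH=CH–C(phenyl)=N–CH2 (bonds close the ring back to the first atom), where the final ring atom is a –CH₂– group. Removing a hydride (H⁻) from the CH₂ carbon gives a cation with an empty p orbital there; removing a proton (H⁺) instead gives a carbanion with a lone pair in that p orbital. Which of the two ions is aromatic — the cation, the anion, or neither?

In either ion the ring is fully conjugated: every atom, including the new sp² carbon, supplies a p orbital.
Cation: 2 × 2 + 0 = 4 π electrons → 4(1), antiaromatic.
Anion: 2 × 2 + 2 = 6 π electrons → 4(1)+2, aromatic.

The anion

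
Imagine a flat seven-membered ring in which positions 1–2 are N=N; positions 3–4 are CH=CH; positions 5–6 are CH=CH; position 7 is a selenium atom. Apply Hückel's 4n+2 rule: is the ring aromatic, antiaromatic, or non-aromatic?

Antiaromatic

The p orbitals form a continuous loop: the double-bond atoms are sp², each contributing one p electron; the doubly-bonded nitrogens are pyridine-type — their lone pairs lie in the ring plane, leaving one electron in the p orbital; the selenium donates one lone pair from its p orbital. The ring is fully conjugated.
Adding the contributions, 3 × 2 = 6 from the double-bond units + 2 from the Se atom = 8.
8 is a 4n count (n = 2), so the planar conjugated ring is antiaromatic.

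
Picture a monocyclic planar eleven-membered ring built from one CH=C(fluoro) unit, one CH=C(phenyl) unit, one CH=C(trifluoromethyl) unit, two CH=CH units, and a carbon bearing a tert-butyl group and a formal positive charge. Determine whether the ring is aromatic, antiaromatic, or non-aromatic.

Check conjugation: every atom in a ring double bond is sp² and brings one electron to the p orbital; the carbocation has an empty p orbital — every position has a p orbital, so the cyclic π system is continuous.
Adding the contributions, 5 × 2 = 10 from the double-bond units + 0 from the C(tert-butyl)(+) atom = 10.
Since 10 = 4·2 + 2, the ring meets the 4n+2 criterion.

Aromatic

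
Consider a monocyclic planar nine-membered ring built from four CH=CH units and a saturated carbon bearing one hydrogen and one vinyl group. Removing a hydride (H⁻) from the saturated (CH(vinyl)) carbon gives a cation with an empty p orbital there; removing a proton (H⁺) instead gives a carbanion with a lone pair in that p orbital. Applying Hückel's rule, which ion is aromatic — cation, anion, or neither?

The anion

Both ions have a continuous loop of p orbitals — each ring atom is sp².
Cation: 4 × 2 + 0 = 8 π electrons → 4(2), antiaromatic.
Anion: 4 × 2 + 2 = 10 π electrons → 4(2)+2, aromatic.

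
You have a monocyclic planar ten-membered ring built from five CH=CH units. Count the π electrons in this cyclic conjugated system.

10

Check conjugation: every atom in a ring double bond is sp² and brings one electron to the p orbital — every position has a p orbital, so the cyclic π system is continuous.
Adding the contributions, 5 × 2 = 10 from the 5 double-bond units.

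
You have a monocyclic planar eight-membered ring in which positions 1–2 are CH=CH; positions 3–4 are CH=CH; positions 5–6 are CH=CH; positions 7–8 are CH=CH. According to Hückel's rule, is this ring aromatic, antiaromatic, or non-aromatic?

Every ring atom contributes a p orbital perpendicular to the ring (each doubly-bonded ring atom is sp² with one p-orbital electron), so the π system is cyclic and fully conjugated.
π-electron count: 4 × 2 = 8 from the 4 double-bond units.
8 = 4(2); a planar, fully conjugated 4n system is antiaromatic.
(The species described is cyclooctatetraene.)

Antiaromatic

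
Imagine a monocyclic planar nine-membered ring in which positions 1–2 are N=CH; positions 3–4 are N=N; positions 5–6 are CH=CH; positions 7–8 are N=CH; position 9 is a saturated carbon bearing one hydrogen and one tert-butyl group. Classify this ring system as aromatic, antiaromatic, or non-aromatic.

Non-aromatic

The CH(tert-butyl) carbon is saturated: that saturated carbon is sp³ and has no p orbital in the ring π system. Conjugation is not continuous around the ring.
A ring that is not fully conjugated cannot be aromatic or antiaromatic regardless of its π-electron count.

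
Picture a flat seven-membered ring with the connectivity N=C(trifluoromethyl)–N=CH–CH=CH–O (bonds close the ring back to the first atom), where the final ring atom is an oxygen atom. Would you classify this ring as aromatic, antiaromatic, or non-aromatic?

Antiaromatic

All ring atoms are sp² and supply a p orbital to the ring (each doubly-bonded ring atom is sp² with one p-orbital electron; the doubly-bonded nitrogens are pyridine-type — their lone pairs lie in the ring plane, leaving one electron in the p orbital; the oxygen donates one lone pair from its p orbital); the conjugation is uninterrupted.
π-electron count: 3 × 2 = 6 from the double-bond units + 2 from the O atom = 8.
A 4n π count (8, n = 2) in a planar conjugated ring means antiaromatic.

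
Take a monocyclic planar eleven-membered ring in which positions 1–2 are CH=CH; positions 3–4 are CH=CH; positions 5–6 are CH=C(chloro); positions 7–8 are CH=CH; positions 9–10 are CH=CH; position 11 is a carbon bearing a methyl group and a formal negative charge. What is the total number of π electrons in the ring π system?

Check conjugation: each doubly-bonded ring atom is sp² with one p-orbital electron; the carbanion's lone pair occupies the p orbital — every position has a p orbital, so the cyclic π system is continuous.
Tallying contributions gives 5 × 2 = 10 from the double-bond units + 2 from the C(methyl)(-) atom = 12.

12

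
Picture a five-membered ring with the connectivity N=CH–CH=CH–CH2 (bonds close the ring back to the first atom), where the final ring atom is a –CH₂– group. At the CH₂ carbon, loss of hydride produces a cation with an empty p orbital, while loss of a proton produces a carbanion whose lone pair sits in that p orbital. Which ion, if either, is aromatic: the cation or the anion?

The anion

Once that carbon is sp², every ring atom has a p orbital and both ions are fully conjugated.
Cation: 2 × 2 + 0 = 4 π electrons → 4(1), antiaromatic.
Anion: 2 × 2 + 2 = 6 π electrons → 4(1)+2, aromatic.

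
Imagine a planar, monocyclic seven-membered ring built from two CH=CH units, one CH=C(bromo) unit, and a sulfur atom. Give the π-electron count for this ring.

8

Check conjugation: every atom in a ring double bond is sp² and brings one electron to the p orbital; the sulfur donates one lone pair from its p orbital — every position has a p orbital, so the cyclic π system is continuous.
π-electron count: 3 × 2 = 6 from the double-bond units + 2 from the S atom = 8.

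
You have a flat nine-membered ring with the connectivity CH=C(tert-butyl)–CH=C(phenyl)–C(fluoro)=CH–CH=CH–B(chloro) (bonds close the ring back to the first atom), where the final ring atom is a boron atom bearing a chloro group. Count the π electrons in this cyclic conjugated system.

8

All ring atoms are sp² and supply a p orbital to the ring (the double-bond atoms are sp², each contributing one p electron; the boron has an empty p orbital); the conjugation is uninterrupted.
Counting π electrons: 4 × 2 = 8 from the double-bond units + 0 from the B(chloro) atom = 8.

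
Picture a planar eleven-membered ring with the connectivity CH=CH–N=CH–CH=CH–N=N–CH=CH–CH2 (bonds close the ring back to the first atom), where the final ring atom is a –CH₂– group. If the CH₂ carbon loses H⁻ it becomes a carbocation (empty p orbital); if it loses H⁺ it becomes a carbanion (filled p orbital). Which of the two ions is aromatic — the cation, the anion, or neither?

The cation

In both ions every ring atom is sp² and contributes a p orbital, so both rings are fully conjugated.
Cation: 5 × 2 + 0 = 10 π electrons → 4(2)+2, aromatic.
Anion: 5 × 2 + 2 = 12 π electrons → 4(3), antiaromatic.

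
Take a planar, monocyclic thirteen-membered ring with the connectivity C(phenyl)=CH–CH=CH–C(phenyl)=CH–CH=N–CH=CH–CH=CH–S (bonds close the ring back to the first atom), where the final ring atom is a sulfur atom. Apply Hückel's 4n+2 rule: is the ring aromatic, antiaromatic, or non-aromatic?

Check conjugation: each doubly-bonded ring atom is sp² with one p-orbital electron; the doubly-bonded nitrogens are pyridine-type — their lone pairs lie in the ring plane, leaving one electron in the p orbital; the sulfur donates one lone pair from its p orbital — every position has a p orbital, so the cyclic π system is continuous.
Counting π electrons: 6 × 2 = 12 from the double-bond units + 2 from the S atom = 14.
14 = 4(3) + 2, which satisfies Hückel's 4n+2 rule.

Aromatic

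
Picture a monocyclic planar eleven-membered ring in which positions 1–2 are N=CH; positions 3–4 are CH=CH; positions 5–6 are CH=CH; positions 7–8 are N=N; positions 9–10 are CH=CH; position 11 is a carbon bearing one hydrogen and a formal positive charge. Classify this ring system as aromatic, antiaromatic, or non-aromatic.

Aromatic

All ring atoms are sp² and supply a p orbital to the ring (each doubly-bonded ring atom is sp² with one p-orbital electron; each =N– nitrogen is pyridine-type (lone pair in the sp² plane, one electron in the p orbital); the carbocation has an empty p orbital); the conjugation is uninterrupted.
Counting π electrons: 5 × 2 = 10 from the double-bond units + 0 from the CH(+) atom = 10.
That gives a 4n+2 count (10, n = 2).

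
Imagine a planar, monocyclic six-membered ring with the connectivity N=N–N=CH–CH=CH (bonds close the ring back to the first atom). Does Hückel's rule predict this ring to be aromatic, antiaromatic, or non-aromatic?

The p orbitals form a continuous loop: every atom in a ring double bond is sp² and brings one electron to the p orbital; each =N– nitrogen is pyridine-type (lone pair in the sp² plane, one electron in the p orbital). The ring is fully conjugated.
Tallying contributions gives 3 × 2 = 6 from the 3 double-bond units.
That gives a 4n+2 count (6, n = 1).

Aromatic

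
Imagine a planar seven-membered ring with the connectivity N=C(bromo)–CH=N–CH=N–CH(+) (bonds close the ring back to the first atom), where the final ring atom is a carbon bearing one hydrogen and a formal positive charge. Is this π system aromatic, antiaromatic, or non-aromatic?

Every ring atom contributes a p orbital perpendicular to the ring (the double-bond atoms are sp², each contributing one p electron; each =N– nitrogen is pyridine-type (lone pair in the sp² plane, one electron in the p orbital); the carbocation has an empty p orbital), so the π system is cyclic and fully conjugated.
Counting π electrons: 3 × 2 = 6 from the double-bond units + 0 from the CH(+) atom = 6.
That gives a 4n+2 count (6, n = 1).

Aromatic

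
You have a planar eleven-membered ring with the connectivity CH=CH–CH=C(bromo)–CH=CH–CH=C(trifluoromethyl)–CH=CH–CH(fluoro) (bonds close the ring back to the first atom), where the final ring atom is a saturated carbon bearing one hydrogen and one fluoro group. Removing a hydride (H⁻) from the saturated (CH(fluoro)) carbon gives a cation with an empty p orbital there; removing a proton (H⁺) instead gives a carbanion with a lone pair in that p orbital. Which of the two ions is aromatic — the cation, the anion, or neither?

In either ion the ring is fully conjugated: every atom, including the new sp² carbon, supplies a p orbital.
Cation: 5 × 2 + 0 = 10 π electrons → 4(2)+2, aromatic.
Anion: 5 × 2 + 2 = 12 π electrons → 4(3), antiaromatic.

The cation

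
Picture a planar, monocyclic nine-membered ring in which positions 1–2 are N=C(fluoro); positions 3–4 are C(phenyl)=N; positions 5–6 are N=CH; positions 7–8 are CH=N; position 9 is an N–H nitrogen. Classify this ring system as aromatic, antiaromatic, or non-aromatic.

All ring atoms are sp² and supply a p orbital to the ring (every atom in a ring double bond is sp² and brings one electron to the p orbital; each sp² =N– keeps its lone pair in-plane and puts one electron into the π system; the pyrrole-type nitrogen donates its lone pair from the p orbital); the conjugation is uninterrupted.
Tallying contributions gives 4 × 2 = 8 from the double-bond units + 2 from the NH atom = 10.
That gives a 4n+2 count (10, n = 2).

Aromatic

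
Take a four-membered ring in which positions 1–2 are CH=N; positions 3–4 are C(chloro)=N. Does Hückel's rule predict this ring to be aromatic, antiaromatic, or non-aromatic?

Antiaromatic

All ring atoms are sp² and supply a p orbital to the ring (each doubly-bonded ring atom is sp² with one p-orbital electron; each sp² =N– keeps its lone pair in-plane and puts one electron into the π system); the conjugation is uninterrupted.
Counting π electrons: 2 × 2 = 4 from the 2 double-bond units.
A 4n π count (4, n = 1) in a planar conjugated ring means antiaromatic.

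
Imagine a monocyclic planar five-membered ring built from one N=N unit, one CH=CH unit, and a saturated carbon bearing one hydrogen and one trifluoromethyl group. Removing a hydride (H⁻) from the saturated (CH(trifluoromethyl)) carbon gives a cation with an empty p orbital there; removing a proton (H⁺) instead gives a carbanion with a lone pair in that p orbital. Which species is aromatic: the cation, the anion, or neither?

Once that carbon is sp², every ring atom has a p orbital and both ions are fully conjugated.
Cation: 2 × 2 + 0 = 4 π electrons → 4(1), antiaromatic.
Anion: 2 × 2 + 2 = 6 π electrons → 4(1)+2, aromatic.

The anion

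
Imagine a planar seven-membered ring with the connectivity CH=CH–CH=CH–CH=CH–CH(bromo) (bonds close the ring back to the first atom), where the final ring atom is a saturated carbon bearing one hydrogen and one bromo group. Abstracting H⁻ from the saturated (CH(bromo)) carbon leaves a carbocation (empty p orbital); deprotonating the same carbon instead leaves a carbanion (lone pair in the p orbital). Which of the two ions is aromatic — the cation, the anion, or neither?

Both ions have a continuous loop of p orbitals — each ring atom is sp².
Cation: 3 × 2 + 0 = 6 π electrons → 4(1)+2, aromatic.
Anion: 3 × 2 + 2 = 8 π electrons → 4(2), antiaromatic.

The cation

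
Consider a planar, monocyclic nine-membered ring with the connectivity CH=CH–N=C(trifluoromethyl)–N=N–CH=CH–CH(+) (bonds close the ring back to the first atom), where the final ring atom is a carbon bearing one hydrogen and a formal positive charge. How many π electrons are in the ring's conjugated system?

The p orbitals form a continuous loop: every atom in a ring double bond is sp² and brings one electron to the p orbital; each =N– nitrogen is pyridine-type (lone pair in the sp² plane, one electron in the p orbital); the carbocation has an empty p orbital. The ring is fully conjugated.
Counting π electrons: 4 × 2 = 8 from the double-bond units + 0 from the CH(+) atom = 8.

8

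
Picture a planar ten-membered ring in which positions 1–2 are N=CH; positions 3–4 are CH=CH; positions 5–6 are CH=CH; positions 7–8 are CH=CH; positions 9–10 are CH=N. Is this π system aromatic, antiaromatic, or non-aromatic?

Aromatic

All ring atoms are sp² and supply a p orbital to the ring (every atom in a ring double bond is sp² and brings one electron to the p orbital; each =N– nitrogen is pyridine-type (lone pair in the sp² plane, one electron in the p orbital)); the conjugation is uninterrupted.
Adding the contributions, 5 × 2 = 10 from the 5 double-bond units.
Since 10 = 4·2 + 2, the ring meets the 4n+2 criterion.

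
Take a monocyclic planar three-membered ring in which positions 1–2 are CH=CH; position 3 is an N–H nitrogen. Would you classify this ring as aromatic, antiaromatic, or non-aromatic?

Antiaromatic

All ring atoms are sp² and supply a p orbital to the ring (every atom in a ring double bond is sp² and brings one electron to the p orbital; the pyrrole-type nitrogen donates its lone pair from the p orbital); the conjugation is uninterrupted.
π-electron count: 1 × 2 = 2 from the double-bond unit + 2 from the NH atom = 4.
With 4 = 4·1 π electrons, Hückel's rule classifies the planar ring as antiaromatic.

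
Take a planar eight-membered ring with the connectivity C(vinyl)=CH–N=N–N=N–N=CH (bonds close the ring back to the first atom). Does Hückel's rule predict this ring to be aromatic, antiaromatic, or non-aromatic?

Antiaromatic

The p orbitals form a continuous loop: each doubly-bonded ring atom is sp² with one p-orbital electron; the doubly-bonded nitrogens are pyridine-type — their lone pairs lie in the ring plane, leaving one electron in the p orbital. The ring is fully conjugated.
Adding the contributions, 4 × 2 = 8 from the 4 double-bond units.
8 = 4(2); a planar, fully conjugated 4n system is antiaromatic.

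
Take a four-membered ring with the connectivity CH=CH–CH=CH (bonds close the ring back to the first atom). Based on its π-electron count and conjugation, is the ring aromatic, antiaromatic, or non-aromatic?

Antiaromatic

All ring atoms are sp² and supply a p orbital to the ring (every atom in a ring double bond is sp² and brings one electron to the p orbital); the conjugation is uninterrupted.
Tallying contributions gives 2 × 2 = 4 from the 2 double-bond units.
With 4 = 4·1 π electrons, Hückel's rule classifies the planar ring as antiaromatic.
(The species described is cyclobutadiene.)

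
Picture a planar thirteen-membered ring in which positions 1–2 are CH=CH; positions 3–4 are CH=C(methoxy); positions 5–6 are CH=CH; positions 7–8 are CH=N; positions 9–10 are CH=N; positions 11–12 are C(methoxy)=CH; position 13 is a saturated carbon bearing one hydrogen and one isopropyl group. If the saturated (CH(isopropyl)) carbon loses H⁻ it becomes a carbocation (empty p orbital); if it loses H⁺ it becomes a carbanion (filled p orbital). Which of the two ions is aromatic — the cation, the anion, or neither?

The anion

In both ions every ring atom is sp² and contributes a p orbital, so both rings are fully conjugated.
Cation: 6 × 2 + 0 = 12 π electrons → 4(3), antiaromatic.
Anion: 6 × 2 + 2 = 14 π electrons → 4(3)+2, aromatic.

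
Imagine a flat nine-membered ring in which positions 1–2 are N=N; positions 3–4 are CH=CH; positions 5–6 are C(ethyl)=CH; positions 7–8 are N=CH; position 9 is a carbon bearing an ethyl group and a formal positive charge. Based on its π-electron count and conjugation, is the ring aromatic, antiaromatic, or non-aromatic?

Antiaromatic

Check conjugation: every atom in a ring double bond is sp² and brings one electron to the p orbital; each sp² =N– keeps its lone pair in-plane and puts one electron into the π system; the carbocation has an empty p orbital — every position has a p orbital, so the cyclic π system is continuous.
Tallying contributions gives 4 × 2 = 8 from the double-bond units + 0 from the C(ethyl)(+) atom = 8.
With 8 = 4·2 π electrons, Hückel's rule classifies the planar ring as antiaromatic.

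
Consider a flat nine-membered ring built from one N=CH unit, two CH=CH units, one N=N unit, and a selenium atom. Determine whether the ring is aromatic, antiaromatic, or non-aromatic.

Aromatic

Check conjugation: each doubly-bonded ring atom is sp² with one p-orbital electron; each =N– nitrogen is pyridine-type (lone pair in the sp² plane, one electron in the p orbital); the selenium donates one lone pair from its p orbital — every position has a p orbital, so the cyclic π system is continuous.
Counting π electrons: 4 × 2 = 8 from the double-bond units + 2 from the Se atom = 10.
With 10 π electrons (n = 2), the Hückel 4n+2 condition holds.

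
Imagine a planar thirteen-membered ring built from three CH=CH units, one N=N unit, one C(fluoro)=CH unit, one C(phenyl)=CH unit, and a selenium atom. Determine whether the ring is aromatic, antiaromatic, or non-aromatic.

Every ring atom contributes a p orbital perpendicular to the ring (each doubly-bonded ring atom is sp² with one p-orbital electron; each sp² =N– keeps its lone pair in-plane and puts one electron into the π system; the selenium donates one lone pair from its p orbital), so the π system is cyclic and fully conjugated.
Adding the contributions, 6 × 2 = 12 from the double-bond units + 2 from the Se atom = 14.
Since 14 = 4·3 + 2, the ring meets the 4n+2 criterion.

Aromatic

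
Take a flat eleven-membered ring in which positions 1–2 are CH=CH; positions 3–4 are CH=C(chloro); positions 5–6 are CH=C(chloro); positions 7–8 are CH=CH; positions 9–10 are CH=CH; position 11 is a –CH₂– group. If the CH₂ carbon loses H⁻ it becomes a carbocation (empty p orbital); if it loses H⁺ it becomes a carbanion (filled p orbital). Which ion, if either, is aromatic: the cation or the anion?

The cation

Once that carbon is sp², every ring atom has a p orbital and both ions are fully conjugated.
Cation: 5 × 2 + 0 = 10 π electrons → 4(2)+2, aromatic.
Anion: 5 × 2 + 2 = 12 π electrons → 4(3), antiaromatic.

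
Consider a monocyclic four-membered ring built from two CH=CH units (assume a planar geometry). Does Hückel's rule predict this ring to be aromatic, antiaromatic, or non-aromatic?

Antiaromatic

The p orbitals form a continuous loop: every atom in a ring double bond is sp² and brings one electron to the p orbital. The ring is fully conjugated.
Counting π electrons: 2 × 2 = 4 from the 2 double-bond units.
4 is a 4n count (n = 1), so the planar conjugated ring is antiaromatic.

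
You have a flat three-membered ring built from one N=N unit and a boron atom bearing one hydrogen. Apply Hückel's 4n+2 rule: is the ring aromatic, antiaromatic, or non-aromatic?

The p orbitals form a continuous loop: every atom in a ring double bond is sp² and brings one electron to the p orbital; each =N– nitrogen is pyridine-type (lone pair in the sp² plane, one electron in the p orbital); the boron has an empty p orbital. The ring is fully conjugated.
Adding the contributions, 1 × 2 = 2 from the double-bond unit + 0 from the BH atom = 2.
With 2 π electrons (n = 0), the Hückel 4n+2 condition holds.

Aromatic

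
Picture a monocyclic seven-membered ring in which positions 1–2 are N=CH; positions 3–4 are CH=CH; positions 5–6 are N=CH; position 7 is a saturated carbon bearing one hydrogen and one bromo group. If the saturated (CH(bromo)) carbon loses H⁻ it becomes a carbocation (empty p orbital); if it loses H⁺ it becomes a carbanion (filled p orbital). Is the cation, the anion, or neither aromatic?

The cation

Both ions have a continuous loop of p orbitals — each ring atom is sp².
Cation: 3 × 2 + 0 = 6 π electrons → 4(1)+2, aromatic.
Anion: 3 × 2 + 2 = 8 π electrons → 4(2), antiaromatic.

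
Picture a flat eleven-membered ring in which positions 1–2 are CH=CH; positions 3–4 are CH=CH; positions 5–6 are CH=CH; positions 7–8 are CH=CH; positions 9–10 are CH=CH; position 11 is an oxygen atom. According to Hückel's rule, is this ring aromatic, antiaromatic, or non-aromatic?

The p orbitals form a continuous loop: the double-bond atoms are sp², each contributing one p electron; the oxygen donates one lone pair from its p orbital. The ring is fully conjugated.
Adding the contributions, 5 × 2 = 10 from the double-bond units + 2 from the O atom = 12.
12 = 4(3); a planar, fully conjugated 4n system is antiaromatic.

Antiaromatic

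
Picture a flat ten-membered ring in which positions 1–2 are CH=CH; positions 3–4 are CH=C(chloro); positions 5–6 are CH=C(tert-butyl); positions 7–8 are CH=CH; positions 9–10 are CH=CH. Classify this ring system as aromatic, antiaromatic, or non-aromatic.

The p orbitals form a continuous loop: the double-bond atoms are sp², each contributing one p electron. The ring is fully conjugated.
π-electron count: 5 × 2 = 10 from the 5 double-bond units.
With 10 π electrons (n = 2), the Hückel 4n+2 condition holds.

Aromatic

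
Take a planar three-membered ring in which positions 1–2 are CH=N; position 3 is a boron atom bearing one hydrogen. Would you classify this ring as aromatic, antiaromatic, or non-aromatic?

Check conjugation: the double-bond atoms are sp², each contributing one p electron; each sp² =N– keeps its lone pair in-plane and puts one electron into the π system; the boron has an empty p orbital — every position has a p orbital, so the cyclic π system is continuous.
Tallying contributions gives 1 × 2 = 2 from the double-bond unit + 0 from the BH atom = 2.
With 2 π electrons (n = 0), the Hückel 4n+2 condition holds.

Aromatic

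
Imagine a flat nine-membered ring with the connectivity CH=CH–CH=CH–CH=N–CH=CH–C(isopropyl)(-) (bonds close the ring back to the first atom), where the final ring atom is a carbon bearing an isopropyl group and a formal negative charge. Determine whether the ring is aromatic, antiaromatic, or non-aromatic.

All ring atoms are sp² and supply a p orbital to the ring (the double-bond atoms are sp², each contributing one p electron; each =N– nitrogen is pyridine-type (lone pair in the sp² plane, one electron in the p orbital); the carbanion's lone pair occupies the p orbital); the conjugation is uninterrupted.
Adding the contributions, 4 × 2 = 8 from the double-bond units + 2 from the C(isopropyl)(-) atom = 10.
With 10 π electrons (n = 2), the Hückel 4n+2 condition holds.

Aromatic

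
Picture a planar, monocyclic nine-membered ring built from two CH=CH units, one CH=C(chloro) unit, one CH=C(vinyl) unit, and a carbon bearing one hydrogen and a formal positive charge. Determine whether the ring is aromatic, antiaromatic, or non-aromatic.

All ring atoms are sp² and supply a p orbital to the ring (every atom in a ring double bond is sp² and brings one electron to the p orbital; the carbocation has an empty p orbital); the conjugation is uninterrupted.
Counting π electrons: 4 × 2 = 8 from the double-bond units + 0 from the CH(+) atom = 8.
A 4n π count (8, n = 2) in a planar conjugated ring means antiaromatic.

Antiaromatic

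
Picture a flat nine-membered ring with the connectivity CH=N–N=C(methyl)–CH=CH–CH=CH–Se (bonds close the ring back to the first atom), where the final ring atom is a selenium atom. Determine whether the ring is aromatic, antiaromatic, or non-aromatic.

Aromatic

Every ring atom contributes a p orbital perpendicular to the ring (the double-bond atoms are sp², each contributing one p electron; each sp² =N– keeps its lone pair in-plane and puts one electron into the π system; the selenium donates one lone pair from its p orbital), so the π system is cyclic and fully conjugated.
Counting π electrons: 4 × 2 = 8 from the double-bond units + 2 from the Se atom = 10.
Since 10 = 4·2 + 2, the ring meets the 4n+2 criterion.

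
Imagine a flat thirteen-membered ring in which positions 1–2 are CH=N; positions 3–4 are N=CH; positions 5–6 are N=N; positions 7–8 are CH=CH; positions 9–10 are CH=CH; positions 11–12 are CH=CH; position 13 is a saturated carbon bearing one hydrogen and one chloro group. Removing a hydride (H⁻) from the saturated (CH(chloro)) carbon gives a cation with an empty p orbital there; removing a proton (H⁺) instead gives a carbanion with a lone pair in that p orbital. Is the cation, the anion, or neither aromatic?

In both ions every ring atom is sp² and contributes a p orbital, so both rings are fully conjugated.
Cation: 6 × 2 + 0 = 12 π electrons → 4(3), antiaromatic.
Anion: 6 × 2 + 2 = 14 π electrons → 4(3)+2, aromatic.

The anion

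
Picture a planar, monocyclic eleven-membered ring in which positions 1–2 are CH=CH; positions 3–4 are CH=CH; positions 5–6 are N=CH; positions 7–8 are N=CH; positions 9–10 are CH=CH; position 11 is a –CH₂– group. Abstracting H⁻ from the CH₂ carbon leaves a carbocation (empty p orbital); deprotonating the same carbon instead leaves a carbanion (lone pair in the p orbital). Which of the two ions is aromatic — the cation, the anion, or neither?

In both ions every ring atom is sp² and contributes a p orbital, so both rings are fully conjugated.
Cation: 5 × 2 + 0 = 10 π electrons → 4(2)+2, aromatic.
Anion: 5 × 2 + 2 = 12 π electrons → 4(3), antiaromatic.

The cation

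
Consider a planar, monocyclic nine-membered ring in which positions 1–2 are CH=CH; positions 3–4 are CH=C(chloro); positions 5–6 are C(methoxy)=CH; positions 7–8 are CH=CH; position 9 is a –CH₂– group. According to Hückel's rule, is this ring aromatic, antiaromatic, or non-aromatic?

At the CH2 position, the tetrahedral CH₂ carbon is sp³ and has no p orbital in the ring π system; the ring's p-orbital overlap is broken there.
A ring that is not fully conjugated cannot be aromatic or antiaromatic regardless of its π-electron count.

Non-aromatic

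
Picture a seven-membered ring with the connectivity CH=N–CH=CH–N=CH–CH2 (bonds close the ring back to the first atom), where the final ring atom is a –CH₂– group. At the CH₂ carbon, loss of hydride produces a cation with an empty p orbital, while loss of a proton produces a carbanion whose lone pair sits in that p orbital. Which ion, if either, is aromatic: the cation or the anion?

The cation

In either ion the ring is fully conjugated: every atom, including the new sp² carbon, supplies a p orbital.
Cation: 3 × 2 + 0 = 6 π electrons → 4(1)+2, aromatic.
Anion: 3 × 2 + 2 = 8 π electrons → 4(2), antiaromatic.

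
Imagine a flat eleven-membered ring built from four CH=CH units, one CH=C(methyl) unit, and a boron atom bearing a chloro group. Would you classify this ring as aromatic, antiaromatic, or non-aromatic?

The p orbitals form a continuous loop: each doubly-bonded ring atom is sp² with one p-orbital electron; the boron has an empty p orbital. The ring is fully conjugated.
Tallying contributions gives 5 × 2 = 10 from the double-bond units + 0 from the B(chloro) atom = 10.
Since 10 = 4·2 + 2, the ring meets the 4n+2 criterion.

Aromatic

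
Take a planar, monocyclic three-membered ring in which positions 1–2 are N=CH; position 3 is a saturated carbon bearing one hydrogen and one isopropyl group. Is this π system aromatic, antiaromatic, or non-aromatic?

Non-aromatic

The CH(isopropyl) carbon is saturated: that saturated carbon is sp³ and has no p orbital in the ring π system. Conjugation is not continuous around the ring.
Broken conjugation rules out both aromaticity and antiaromaticity.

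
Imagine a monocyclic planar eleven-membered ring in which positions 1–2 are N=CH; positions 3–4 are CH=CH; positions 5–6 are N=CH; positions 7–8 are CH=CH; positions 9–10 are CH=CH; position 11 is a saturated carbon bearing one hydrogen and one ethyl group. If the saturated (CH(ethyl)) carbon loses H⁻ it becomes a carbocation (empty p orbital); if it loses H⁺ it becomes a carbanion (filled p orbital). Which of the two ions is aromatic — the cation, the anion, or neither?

Both ions have a continuous loop of p orbitals — each ring atom is sp².
Cation: 5 × 2 + 0 = 10 π electrons → 4(2)+2, aromatic.
Anion: 5 × 2 + 2 = 12 π electrons → 4(3), antiaromatic.

The cation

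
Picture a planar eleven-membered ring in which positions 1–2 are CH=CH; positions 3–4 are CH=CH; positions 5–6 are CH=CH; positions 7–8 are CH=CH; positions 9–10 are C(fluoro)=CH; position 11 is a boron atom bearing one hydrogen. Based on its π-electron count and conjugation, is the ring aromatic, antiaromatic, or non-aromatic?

Every ring atom contributes a p orbital perpendicular to the ring (every atom in a ring double bond is sp² and brings one electron to the p orbital; the boron has an empty p orbital), so the π system is cyclic and fully conjugated.
π-electron count: 5 × 2 = 10 from the double-bond units + 0 from the BH atom = 10.
That gives a 4n+2 count (10, n = 2).

Aromatic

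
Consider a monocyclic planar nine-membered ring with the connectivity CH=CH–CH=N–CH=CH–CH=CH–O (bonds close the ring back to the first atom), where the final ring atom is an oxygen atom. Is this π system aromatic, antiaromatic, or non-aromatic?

Check conjugation: every atom in a ring double bond is sp² and brings one electron to the p orbital; each sp² =N– keeps its lone pair in-plane and puts one electron into the π system; the oxygen donates one lone pair from its p orbital — every position has a p orbital, so the cyclic π system is continuous.
Adding the contributions, 4 × 2 = 8 from the double-bond units + 2 from the O atom = 10.
With 10 π electrons (n = 2), the Hückel 4n+2 condition holds.

Aromatic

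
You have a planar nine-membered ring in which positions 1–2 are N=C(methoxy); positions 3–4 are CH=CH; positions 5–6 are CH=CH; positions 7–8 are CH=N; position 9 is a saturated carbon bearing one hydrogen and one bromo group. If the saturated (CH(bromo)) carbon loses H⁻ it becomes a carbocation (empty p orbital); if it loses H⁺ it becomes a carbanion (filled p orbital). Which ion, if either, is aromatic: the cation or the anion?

The anion

In either ion the ring is fully conjugated: every atom, including the new sp² carbon, supplies a p orbital.
Cation: 4 × 2 + 0 = 8 π electrons → 4(2), antiaromatic.
Anion: 4 × 2 + 2 = 10 π electrons → 4(2)+2, aromatic.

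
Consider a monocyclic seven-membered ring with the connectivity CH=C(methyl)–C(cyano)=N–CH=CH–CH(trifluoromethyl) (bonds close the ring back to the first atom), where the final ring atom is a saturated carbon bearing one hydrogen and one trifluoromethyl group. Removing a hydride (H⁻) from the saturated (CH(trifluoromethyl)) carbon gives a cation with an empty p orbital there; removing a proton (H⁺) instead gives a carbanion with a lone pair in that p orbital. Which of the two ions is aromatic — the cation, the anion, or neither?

Once that carbon is sp², every ring atom has a p orbital and both ions are fully conjugated.
Cation: 3 × 2 + 0 = 6 π electrons → 4(1)+2, aromatic.
Anion: 3 × 2 + 2 = 8 π electrons → 4(2), antiaromatic.

The cation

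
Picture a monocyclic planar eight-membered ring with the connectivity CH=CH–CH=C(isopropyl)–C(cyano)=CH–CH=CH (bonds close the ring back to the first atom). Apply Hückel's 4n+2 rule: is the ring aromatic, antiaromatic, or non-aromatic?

Antiaromatic

Every ring atom contributes a p orbital perpendicular to the ring (each doubly-bonded ring atom is sp² with one p-orbital electron), so the π system is cyclic and fully conjugated.
Adding the contributions, 4 × 2 = 8 from the 4 double-bond units.
With 8 = 4·2 π electrons, Hückel's rule classifies the planar ring as antiaromatic.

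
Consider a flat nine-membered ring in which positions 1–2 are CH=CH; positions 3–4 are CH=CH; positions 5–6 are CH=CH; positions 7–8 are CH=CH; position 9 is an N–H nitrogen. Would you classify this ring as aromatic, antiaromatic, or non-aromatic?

Every ring atom contributes a p orbital perpendicular to the ring (every atom in a ring double bond is sp² and brings one electron to the p orbital; the pyrrole-type nitrogen donates its lone pair from the p orbital), so the π system is cyclic and fully conjugated.
π-electron count: 4 × 2 = 8 from the double-bond units + 2 from the NH atom = 10.
With 10 π electrons (n = 2), the Hückel 4n+2 condition holds.

Aromatic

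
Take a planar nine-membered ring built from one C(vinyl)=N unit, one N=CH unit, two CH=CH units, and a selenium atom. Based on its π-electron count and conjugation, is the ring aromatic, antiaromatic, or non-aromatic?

Aromatic

The p orbitals form a continuous loop: each doubly-bonded ring atom is sp² with one p-orbital electron; each =N– nitrogen is pyridine-type (lone pair in the sp² plane, one electron in the p orbital); the selenium donates one lone pair from its p orbital. The ring is fully conjugated.
Tallying contributions gives 4 × 2 = 8 from the double-bond units + 2 from the Se atom = 10.
That gives a 4n+2 count (10, n = 2).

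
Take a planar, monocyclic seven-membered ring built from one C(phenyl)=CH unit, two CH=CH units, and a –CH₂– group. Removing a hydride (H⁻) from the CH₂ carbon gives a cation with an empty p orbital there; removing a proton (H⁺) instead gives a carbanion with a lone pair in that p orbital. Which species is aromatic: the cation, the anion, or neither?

The cation

Once that carbon is sp², every ring atom has a p orbital and both ions are fully conjugated.
Cation: 3 × 2 + 0 = 6 π electrons → 4(1)+2, aromatic.
Anion: 3 × 2 + 2 = 8 π electrons → 4(2), antiaromatic.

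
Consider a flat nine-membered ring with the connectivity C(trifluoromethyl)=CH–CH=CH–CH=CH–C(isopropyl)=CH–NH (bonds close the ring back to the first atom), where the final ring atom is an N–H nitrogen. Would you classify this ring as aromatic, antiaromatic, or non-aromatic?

Every ring atom contributes a p orbital perpendicular to the ring (each doubly-bonded ring atom is sp² with one p-orbital electron; the pyrrole-type nitrogen donates its lone pair from the p orbital), so the π system is cyclic and fully conjugated.
Counting π electrons: 4 × 2 = 8 from the double-bond units + 2 from the NH atom = 10.
10 = 4(2) + 2, which satisfies Hückel's 4n+2 rule.

Aromatic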